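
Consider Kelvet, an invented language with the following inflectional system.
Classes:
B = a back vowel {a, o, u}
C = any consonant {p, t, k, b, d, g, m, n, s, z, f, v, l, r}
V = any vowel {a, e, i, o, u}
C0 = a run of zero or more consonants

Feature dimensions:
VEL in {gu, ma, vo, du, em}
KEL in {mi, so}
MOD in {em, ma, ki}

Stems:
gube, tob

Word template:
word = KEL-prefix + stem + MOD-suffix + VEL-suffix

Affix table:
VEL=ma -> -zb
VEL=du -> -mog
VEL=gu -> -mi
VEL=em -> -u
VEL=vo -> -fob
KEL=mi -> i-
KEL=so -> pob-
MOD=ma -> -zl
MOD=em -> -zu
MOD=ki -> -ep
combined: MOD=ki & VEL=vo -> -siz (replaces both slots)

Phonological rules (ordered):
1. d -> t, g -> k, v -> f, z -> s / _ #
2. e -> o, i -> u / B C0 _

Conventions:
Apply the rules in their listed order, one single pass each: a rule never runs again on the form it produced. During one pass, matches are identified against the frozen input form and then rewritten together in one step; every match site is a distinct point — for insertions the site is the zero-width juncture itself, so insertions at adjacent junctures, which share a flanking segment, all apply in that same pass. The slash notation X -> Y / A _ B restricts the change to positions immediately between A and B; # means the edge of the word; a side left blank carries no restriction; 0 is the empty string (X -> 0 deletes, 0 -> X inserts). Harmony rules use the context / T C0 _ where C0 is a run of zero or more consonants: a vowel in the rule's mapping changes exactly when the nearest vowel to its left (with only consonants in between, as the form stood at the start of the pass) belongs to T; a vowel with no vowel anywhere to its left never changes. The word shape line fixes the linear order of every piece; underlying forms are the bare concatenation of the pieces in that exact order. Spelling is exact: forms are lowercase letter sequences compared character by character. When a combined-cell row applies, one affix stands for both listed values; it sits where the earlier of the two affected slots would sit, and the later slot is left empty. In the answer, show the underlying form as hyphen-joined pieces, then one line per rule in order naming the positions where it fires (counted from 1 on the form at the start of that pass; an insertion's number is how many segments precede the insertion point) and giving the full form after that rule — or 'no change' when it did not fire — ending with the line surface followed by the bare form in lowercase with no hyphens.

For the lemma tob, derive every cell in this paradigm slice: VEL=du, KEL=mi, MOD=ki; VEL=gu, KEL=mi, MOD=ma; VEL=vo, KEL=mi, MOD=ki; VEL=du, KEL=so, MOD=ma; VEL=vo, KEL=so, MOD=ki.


cell VEL=du, KEL=mi, MOD=ki:
underlying: i-tob-ep-mog
1. d -> t, g -> k, v -> f, z -> s / _ #: fires at position(s) 9: itobepmok
2. e -> o, i -> u / B C0 _: fires at position(s) 5: itobopmok
surface: itobopmok

cell VEL=gu, KEL=mi, MOD=ma:
underlying: i-tob-zl-mi
1. d -> t, g -> k, v -> f, z -> s / _ #: no change
2. e -> o, i -> u / B C0 _: fires at position(s) 8: itobzlmu
surface: itobzlmu

cell VEL=vo, KEL=mi, MOD=ki:
underlying: i-tob-siz
1. d -> t, g -> k, v -> f, z -> s / _ #: fires at position(s) 7: itobsis
2. e -> o, i -> u / B C0 _: fires at position(s) 6: itobsus
surface: itobsus

cell VEL=du, KEL=so, MOD=ma:
underlying: pob-tob-zl-mog
1. d -> t, g -> k, v -> f, z -> s / _ #: fires at position(s) 11: pobtobzlmok
2. e -> o, i -> u / B C0 _: no change
surface: pobtobzlmok

cell VEL=vo, KEL=so, MOD=ki:
underlying: pob-tob-siz
1. d -> t, g -> k, v -> f, z -> s / _ #: fires at position(s) 9: pobtobsis
2. e -> o, i -> u / B C0 _: fires at position(s) 8: pobtobsus
surface: pobtobsus


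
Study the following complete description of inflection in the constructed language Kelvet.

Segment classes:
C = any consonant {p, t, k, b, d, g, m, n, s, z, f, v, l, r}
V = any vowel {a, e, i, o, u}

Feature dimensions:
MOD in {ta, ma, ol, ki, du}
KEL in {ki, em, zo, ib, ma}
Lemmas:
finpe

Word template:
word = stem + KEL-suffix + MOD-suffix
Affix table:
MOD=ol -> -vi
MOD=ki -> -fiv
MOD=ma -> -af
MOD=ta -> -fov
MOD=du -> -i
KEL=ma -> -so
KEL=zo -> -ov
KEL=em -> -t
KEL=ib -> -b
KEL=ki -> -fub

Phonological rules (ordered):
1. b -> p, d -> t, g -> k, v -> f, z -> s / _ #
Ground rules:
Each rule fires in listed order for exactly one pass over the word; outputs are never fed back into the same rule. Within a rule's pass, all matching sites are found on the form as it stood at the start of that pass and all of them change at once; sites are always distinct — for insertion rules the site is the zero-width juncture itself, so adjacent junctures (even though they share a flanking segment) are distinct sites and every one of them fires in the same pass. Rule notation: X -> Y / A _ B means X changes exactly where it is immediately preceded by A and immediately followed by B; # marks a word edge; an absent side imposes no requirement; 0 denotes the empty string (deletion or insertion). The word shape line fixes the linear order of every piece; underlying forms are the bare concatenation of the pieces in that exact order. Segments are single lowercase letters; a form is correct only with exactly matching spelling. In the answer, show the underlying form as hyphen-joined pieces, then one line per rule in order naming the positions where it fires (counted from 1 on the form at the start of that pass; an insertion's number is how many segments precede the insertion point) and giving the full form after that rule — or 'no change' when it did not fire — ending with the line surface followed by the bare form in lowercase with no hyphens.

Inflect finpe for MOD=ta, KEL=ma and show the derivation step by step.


underlying: finpe-so-fov
1. b -> p, d -> t, g -> k, v -> f, z -> s / _ #: fires at position(s) 10: finpesofof
surface: finpesofof


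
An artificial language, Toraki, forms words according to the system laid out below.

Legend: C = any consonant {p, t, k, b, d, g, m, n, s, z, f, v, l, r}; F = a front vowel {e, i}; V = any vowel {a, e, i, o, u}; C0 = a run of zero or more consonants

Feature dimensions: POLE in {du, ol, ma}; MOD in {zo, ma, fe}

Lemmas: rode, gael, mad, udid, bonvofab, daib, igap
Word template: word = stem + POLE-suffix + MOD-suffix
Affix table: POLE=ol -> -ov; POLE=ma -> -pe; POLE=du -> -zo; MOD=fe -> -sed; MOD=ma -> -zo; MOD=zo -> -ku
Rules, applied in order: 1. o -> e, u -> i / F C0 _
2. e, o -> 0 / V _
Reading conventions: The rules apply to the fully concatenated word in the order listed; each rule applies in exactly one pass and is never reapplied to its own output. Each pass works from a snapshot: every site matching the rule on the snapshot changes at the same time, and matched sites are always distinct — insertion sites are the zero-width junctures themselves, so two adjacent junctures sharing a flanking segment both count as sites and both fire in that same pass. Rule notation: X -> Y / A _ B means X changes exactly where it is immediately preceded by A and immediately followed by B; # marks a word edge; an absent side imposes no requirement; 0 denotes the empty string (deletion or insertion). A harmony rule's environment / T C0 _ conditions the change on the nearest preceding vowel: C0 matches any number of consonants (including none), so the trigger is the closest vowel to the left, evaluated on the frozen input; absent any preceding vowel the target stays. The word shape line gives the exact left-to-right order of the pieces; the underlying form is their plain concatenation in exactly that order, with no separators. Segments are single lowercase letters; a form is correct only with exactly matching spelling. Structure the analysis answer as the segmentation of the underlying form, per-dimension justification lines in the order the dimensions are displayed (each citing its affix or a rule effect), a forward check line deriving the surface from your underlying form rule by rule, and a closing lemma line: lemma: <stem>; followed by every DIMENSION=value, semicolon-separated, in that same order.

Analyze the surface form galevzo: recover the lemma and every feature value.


underlying: gael-ov-zo
POLE=ol - signalled by the affix -ov
MOD=ma - signalled by the affix -zo
check: gaelovzo -> gaelevzo -> galevzo
lemma: gael; POLE=ol; MOD=ma


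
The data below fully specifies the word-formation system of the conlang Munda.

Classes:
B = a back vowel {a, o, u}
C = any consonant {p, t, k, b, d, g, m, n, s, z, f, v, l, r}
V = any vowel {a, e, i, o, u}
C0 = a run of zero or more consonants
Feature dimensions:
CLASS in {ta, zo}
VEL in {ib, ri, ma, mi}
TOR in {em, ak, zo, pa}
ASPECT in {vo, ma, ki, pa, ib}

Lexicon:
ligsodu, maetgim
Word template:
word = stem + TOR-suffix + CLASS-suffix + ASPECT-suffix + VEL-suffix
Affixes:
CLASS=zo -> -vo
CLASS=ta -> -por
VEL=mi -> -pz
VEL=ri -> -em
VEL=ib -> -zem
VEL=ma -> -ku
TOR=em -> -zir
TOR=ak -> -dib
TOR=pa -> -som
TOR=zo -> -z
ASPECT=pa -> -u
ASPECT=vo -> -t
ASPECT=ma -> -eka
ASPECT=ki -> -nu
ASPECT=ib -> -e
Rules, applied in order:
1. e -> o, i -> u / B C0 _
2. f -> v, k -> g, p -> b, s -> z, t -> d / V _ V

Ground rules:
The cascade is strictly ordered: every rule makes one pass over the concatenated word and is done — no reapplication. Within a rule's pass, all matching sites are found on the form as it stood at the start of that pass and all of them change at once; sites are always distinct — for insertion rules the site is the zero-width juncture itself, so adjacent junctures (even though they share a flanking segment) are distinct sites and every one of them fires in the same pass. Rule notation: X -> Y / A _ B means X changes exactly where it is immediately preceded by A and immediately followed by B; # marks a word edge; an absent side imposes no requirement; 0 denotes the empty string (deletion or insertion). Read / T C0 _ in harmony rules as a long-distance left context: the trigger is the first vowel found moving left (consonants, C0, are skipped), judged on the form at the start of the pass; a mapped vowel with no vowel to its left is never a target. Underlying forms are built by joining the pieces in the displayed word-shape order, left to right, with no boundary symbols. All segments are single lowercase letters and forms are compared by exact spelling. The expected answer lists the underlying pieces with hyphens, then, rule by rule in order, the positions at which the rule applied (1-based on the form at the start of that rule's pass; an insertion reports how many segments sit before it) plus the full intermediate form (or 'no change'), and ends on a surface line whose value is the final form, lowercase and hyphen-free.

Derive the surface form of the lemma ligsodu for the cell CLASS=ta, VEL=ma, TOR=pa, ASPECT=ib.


underlying: ligsodu-som-por-e-ku
1. e -> o, i -> u / B C0 _: fires at position(s) 14: ligsodusomporoku
2. f -> v, k -> g, p -> b, s -> z, t -> d / V _ V: fires at position(s) 8, 15: ligsoduzomporogu
surface: ligsoduzomporogu


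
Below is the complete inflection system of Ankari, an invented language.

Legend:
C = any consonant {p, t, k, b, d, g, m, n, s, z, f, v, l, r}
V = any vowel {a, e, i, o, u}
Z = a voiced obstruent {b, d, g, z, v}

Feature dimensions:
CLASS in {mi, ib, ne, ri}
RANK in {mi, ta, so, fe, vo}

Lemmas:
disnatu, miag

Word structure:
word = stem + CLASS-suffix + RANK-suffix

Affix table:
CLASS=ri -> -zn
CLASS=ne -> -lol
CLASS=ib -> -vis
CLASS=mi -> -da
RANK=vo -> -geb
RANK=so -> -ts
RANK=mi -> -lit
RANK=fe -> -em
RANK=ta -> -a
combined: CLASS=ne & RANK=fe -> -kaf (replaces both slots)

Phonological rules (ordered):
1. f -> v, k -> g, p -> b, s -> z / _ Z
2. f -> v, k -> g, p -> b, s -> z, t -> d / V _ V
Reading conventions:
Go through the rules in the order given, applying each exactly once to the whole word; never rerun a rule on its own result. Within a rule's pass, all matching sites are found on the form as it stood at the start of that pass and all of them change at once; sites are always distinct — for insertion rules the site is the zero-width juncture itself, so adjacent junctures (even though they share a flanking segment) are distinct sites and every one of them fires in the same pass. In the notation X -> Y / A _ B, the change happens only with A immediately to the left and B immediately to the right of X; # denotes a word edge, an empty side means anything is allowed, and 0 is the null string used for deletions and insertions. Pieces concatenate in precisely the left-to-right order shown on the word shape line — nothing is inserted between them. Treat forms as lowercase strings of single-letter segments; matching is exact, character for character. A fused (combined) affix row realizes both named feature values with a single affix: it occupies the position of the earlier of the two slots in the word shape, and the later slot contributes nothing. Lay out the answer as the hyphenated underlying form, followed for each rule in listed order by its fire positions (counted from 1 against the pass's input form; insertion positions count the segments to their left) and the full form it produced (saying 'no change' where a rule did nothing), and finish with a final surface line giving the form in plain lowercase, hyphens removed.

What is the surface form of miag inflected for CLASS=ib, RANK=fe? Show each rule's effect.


underlying: miag-vis-em
1. f -> v, k -> g, p -> b, s -> z / _ Z: no change
2. f -> v, k -> g, p -> b, s -> z, t -> d / V _ V: fires at position(s) 7: miagvizem
surface: miagvizem


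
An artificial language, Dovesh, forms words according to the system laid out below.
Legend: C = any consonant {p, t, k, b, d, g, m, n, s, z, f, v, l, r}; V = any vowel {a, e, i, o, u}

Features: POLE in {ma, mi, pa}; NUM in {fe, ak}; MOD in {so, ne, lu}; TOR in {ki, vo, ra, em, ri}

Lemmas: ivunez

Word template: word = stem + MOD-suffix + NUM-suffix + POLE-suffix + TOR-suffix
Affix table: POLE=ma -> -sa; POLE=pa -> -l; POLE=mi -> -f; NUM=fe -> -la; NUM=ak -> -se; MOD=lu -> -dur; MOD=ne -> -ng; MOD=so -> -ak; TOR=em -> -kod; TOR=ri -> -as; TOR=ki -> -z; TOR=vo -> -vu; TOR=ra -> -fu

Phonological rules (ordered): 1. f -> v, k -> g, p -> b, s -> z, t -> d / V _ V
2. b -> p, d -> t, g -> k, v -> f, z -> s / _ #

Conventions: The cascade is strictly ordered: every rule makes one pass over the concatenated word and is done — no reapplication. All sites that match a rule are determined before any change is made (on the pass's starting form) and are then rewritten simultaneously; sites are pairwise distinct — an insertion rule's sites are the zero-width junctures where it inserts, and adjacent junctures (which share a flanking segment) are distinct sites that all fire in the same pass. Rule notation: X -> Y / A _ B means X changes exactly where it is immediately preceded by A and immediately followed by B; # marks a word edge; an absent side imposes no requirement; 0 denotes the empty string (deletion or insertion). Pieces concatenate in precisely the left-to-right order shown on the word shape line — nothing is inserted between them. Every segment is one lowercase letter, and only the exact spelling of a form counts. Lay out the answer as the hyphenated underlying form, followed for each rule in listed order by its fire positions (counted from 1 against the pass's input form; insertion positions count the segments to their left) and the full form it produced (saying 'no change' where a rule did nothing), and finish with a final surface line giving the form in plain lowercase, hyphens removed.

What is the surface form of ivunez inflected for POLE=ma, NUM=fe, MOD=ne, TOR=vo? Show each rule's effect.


underlying: ivunez-ng-la-sa-vu
1. f -> v, k -> g, p -> b, s -> z, t -> d / V _ V: fires at position(s) 11: ivuneznglazavu
2. b -> p, d -> t, g -> k, v -> f, z -> s / _ #: no change
surface: ivuneznglazavu


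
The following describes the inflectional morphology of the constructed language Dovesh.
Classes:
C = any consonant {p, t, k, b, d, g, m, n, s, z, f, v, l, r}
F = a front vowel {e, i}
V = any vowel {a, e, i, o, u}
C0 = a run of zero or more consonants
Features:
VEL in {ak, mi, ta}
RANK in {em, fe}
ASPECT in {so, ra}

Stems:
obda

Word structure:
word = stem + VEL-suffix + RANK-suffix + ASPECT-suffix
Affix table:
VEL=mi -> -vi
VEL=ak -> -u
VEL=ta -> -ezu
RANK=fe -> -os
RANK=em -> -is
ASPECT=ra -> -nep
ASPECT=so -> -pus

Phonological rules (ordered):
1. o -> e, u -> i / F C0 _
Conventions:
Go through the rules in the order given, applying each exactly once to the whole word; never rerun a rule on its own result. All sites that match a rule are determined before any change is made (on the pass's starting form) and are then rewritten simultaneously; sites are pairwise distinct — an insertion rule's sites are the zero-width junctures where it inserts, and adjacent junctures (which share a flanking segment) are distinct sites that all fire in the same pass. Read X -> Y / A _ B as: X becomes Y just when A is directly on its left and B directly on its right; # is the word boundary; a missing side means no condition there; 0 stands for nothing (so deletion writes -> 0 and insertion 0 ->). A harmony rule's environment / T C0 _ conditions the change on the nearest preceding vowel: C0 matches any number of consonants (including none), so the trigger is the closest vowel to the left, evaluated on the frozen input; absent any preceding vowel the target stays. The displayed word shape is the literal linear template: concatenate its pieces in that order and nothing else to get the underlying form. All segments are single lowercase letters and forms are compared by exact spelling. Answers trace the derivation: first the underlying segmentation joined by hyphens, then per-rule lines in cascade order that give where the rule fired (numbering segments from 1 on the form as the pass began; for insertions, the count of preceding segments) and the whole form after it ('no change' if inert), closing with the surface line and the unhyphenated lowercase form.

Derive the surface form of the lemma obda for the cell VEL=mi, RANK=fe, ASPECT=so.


underlying: obda-vi-os-pus
1. o -> e, u -> i / F C0 _: fires at position(s) 7: obdaviespus
surface: obdaviespus


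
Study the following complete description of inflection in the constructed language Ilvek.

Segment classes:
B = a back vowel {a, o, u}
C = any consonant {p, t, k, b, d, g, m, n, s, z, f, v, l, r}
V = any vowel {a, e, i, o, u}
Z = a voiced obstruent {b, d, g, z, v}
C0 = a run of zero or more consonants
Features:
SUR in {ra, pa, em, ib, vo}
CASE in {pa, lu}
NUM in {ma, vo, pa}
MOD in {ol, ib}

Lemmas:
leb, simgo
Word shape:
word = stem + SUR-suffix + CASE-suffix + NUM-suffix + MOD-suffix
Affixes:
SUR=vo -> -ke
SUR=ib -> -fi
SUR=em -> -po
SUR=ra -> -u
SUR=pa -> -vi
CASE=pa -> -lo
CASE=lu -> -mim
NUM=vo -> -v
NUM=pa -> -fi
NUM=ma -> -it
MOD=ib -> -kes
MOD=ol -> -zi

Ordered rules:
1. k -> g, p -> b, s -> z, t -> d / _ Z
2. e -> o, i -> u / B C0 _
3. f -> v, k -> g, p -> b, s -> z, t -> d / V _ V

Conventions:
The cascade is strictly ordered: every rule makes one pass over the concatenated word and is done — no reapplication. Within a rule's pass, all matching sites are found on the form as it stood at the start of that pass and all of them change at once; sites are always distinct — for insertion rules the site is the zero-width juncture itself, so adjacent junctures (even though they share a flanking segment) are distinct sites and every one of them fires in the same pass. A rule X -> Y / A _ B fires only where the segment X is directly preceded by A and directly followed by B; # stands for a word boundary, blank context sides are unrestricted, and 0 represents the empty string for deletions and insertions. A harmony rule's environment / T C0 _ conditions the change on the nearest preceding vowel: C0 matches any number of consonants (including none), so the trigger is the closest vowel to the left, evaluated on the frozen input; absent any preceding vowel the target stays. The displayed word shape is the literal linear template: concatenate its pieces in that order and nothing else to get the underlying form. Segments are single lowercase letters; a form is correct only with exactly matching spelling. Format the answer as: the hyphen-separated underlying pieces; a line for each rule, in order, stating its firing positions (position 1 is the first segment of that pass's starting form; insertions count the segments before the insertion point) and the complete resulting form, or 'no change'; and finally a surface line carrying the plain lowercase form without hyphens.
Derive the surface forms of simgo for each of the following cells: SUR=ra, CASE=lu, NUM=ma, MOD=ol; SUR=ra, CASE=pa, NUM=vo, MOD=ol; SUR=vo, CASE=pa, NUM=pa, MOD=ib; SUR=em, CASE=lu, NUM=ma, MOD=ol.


cell SUR=ra, CASE=lu, NUM=ma, MOD=ol:
underlying: simgo-u-mim-it-zi
1. k -> g, p -> b, s -> z, t -> d / _ Z: fires at position(s) 11: simgoumimidzi
2. e -> o, i -> u / B C0 _: fires at position(s) 8: simgoumumidzi
3. f -> v, k -> g, p -> b, s -> z, t -> d / V _ V: no change
surface: simgoumumidzi

cell SUR=ra, CASE=pa, NUM=vo, MOD=ol:
underlying: simgo-u-lo-v-zi
1. k -> g, p -> b, s -> z, t -> d / _ Z: no change
2. e -> o, i -> u / B C0 _: fires at position(s) 11: simgoulovzu
3. f -> v, k -> g, p -> b, s -> z, t -> d / V _ V: no change
surface: simgoulovzu

cell SUR=vo, CASE=pa, NUM=pa, MOD=ib:
underlying: simgo-ke-lo-fi-kes
1. k -> g, p -> b, s -> z, t -> d / _ Z: no change
2. e -> o, i -> u / B C0 _: fires at position(s) 7, 11: simgokolofukes
3. f -> v, k -> g, p -> b, s -> z, t -> d / V _ V: fires at position(s) 6, 10, 12: simgogolovuges
surface: simgogolovuges

cell SUR=em, CASE=lu, NUM=ma, MOD=ol:
underlying: simgo-po-mim-it-zi
1. k -> g, p -> b, s -> z, t -> d / _ Z: fires at position(s) 12: simgopomimidzi
2. e -> o, i -> u / B C0 _: fires at position(s) 9: simgopomumidzi
3. f -> v, k -> g, p -> b, s -> z, t -> d / V _ V: fires at position(s) 6: simgobomumidzi
surface: simgobomumidzi


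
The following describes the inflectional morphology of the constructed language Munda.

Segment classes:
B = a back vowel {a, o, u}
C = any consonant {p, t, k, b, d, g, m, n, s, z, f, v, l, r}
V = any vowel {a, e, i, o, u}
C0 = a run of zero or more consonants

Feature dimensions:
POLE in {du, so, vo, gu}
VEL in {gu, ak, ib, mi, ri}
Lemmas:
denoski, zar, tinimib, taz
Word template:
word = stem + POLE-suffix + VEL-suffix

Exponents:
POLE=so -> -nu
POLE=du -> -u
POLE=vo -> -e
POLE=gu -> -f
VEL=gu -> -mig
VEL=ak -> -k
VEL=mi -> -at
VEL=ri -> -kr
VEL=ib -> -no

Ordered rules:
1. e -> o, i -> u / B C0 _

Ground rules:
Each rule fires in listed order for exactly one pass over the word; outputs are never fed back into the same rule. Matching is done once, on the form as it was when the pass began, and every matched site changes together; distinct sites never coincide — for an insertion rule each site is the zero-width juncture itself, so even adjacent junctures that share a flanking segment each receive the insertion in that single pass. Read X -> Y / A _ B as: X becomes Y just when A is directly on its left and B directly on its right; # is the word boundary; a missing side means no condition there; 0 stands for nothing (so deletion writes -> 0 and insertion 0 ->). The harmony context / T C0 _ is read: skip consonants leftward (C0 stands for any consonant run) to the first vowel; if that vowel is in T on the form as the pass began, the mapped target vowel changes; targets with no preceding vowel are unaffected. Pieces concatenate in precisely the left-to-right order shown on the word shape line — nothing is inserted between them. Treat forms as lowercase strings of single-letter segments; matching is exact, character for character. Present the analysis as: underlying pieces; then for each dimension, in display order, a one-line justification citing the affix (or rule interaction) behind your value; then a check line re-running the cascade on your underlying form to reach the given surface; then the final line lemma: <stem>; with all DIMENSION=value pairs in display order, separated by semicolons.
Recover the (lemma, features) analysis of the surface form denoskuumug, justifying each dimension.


underlying: denoski-u-mig
POLE=du - signalled by the affix -u
VEL=gu - signalled by the affix -mig
check: denoskiumig -> denoskuumug
lemma: denoski; POLE=du; VEL=gu


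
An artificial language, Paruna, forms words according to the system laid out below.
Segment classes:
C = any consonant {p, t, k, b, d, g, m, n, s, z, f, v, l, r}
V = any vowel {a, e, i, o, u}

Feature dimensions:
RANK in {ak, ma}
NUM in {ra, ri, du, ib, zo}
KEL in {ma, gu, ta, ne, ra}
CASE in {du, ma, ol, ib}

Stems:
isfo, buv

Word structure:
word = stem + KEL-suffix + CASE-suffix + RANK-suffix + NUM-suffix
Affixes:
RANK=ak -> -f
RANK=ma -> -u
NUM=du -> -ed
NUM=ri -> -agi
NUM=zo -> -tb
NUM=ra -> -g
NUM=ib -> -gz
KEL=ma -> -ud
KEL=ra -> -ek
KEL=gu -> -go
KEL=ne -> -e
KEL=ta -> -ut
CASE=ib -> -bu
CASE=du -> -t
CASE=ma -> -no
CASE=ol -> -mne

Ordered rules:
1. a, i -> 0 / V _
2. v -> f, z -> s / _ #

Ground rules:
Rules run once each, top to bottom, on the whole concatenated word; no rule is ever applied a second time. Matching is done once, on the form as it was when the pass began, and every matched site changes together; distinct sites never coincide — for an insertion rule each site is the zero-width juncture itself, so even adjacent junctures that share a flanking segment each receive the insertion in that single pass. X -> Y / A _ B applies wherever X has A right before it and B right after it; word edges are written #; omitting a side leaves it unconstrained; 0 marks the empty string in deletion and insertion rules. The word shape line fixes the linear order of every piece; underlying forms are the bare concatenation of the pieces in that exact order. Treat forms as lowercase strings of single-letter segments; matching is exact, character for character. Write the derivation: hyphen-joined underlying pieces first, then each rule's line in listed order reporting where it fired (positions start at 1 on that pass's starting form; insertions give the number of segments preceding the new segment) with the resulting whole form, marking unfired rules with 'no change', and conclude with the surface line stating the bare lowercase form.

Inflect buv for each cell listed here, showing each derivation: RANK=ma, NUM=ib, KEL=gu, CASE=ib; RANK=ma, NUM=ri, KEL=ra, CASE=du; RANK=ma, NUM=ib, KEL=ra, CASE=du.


cell RANK=ma, NUM=ib, KEL=gu, CASE=ib:
underlying: buv-go-bu-u-gz
1. a, i -> 0 / V _: no change
2. v -> f, z -> s / _ #: fires at position(s) 10: buvgobuugs
surface: buvgobuugs

cell RANK=ma, NUM=ri, KEL=ra, CASE=du:
underlying: buv-ek-t-u-agi
1. a, i -> 0 / V _: fires at position(s) 8: buvektugi
2. v -> f, z -> s / _ #: no change
surface: buvektugi

cell RANK=ma, NUM=ib, KEL=ra, CASE=du:
underlying: buv-ek-t-u-gz
1. a, i -> 0 / V _: no change
2. v -> f, z -> s / _ #: fires at position(s) 9: buvektugs
surface: buvektugs


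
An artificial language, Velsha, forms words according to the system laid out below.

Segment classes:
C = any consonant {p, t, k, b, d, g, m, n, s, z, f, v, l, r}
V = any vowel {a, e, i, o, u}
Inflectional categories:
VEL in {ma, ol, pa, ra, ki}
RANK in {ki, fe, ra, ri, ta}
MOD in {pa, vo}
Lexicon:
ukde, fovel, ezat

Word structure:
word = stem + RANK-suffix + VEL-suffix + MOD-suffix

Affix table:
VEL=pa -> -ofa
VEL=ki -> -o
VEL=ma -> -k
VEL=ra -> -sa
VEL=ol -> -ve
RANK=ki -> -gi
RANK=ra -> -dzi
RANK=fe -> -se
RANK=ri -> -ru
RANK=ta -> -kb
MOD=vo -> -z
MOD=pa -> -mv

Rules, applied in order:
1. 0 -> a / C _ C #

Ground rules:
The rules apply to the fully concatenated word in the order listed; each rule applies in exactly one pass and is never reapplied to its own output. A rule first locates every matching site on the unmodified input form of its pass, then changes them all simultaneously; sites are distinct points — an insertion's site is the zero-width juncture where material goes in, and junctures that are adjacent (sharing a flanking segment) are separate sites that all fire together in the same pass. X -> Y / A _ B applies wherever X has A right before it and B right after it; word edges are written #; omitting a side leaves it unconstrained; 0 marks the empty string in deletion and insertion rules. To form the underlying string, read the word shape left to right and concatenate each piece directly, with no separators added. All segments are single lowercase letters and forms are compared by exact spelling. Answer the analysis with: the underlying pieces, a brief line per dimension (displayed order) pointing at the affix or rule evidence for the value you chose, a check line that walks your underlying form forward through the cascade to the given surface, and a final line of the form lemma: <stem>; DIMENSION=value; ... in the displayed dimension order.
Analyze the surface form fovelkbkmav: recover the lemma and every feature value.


underlying: fovel-kb-k-mv
VEL=ma - signalled by the affix -k
RANK=ta - signalled by the affix -kb
MOD=pa - signalled by the affix -mv
check: fovelkbkmv -> fovelkbkmav
lemma: fovel; VEL=ma; RANK=ta; MOD=pa


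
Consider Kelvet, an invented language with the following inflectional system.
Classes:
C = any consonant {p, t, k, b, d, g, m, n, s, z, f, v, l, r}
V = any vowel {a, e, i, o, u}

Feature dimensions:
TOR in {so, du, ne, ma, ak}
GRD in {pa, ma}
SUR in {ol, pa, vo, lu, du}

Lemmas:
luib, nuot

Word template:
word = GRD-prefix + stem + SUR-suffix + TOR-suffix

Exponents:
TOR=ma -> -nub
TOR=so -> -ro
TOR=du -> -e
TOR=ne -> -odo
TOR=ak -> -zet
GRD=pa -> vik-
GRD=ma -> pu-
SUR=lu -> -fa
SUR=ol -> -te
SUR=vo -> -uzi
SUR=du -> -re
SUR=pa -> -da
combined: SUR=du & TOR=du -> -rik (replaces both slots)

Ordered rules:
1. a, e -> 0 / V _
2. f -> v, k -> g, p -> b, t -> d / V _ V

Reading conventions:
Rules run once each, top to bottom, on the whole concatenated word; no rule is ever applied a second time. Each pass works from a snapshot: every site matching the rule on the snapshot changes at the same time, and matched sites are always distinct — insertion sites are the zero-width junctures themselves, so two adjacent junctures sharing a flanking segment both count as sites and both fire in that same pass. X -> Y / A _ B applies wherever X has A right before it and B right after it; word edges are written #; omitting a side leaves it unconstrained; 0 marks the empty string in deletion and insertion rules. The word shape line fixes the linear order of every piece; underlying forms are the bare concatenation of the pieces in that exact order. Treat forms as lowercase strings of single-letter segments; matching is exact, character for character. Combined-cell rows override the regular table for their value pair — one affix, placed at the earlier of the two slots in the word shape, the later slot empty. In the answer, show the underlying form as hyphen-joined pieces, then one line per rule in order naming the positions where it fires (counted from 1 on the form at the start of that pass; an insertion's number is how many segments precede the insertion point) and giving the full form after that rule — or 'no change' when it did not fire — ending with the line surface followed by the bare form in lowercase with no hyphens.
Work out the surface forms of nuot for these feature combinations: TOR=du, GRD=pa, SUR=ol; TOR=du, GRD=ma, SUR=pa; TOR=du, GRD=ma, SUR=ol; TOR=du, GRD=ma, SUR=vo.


cell TOR=du, GRD=pa, SUR=ol:
underlying: vik-nuot-te-e
1. a, e -> 0 / V _: fires at position(s) 10: viknuotte
2. f -> v, k -> g, p -> b, t -> d / V _ V: no change
surface: viknuotte

cell TOR=du, GRD=ma, SUR=pa:
underlying: pu-nuot-da-e
1. a, e -> 0 / V _: fires at position(s) 9: punuotda
2. f -> v, k -> g, p -> b, t -> d / V _ V: no change
surface: punuotda

cell TOR=du, GRD=ma, SUR=ol:
underlying: pu-nuot-te-e
1. a, e -> 0 / V _: fires at position(s) 9: punuotte
2. f -> v, k -> g, p -> b, t -> d / V _ V: no change
surface: punuotte

cell TOR=du, GRD=ma, SUR=vo:
underlying: pu-nuot-uzi-e
1. a, e -> 0 / V _: fires at position(s) 10: punuotuzi
2. f -> v, k -> g, p -> b, t -> d / V _ V: fires at position(s) 6: punuoduzi
surface: punuoduzi


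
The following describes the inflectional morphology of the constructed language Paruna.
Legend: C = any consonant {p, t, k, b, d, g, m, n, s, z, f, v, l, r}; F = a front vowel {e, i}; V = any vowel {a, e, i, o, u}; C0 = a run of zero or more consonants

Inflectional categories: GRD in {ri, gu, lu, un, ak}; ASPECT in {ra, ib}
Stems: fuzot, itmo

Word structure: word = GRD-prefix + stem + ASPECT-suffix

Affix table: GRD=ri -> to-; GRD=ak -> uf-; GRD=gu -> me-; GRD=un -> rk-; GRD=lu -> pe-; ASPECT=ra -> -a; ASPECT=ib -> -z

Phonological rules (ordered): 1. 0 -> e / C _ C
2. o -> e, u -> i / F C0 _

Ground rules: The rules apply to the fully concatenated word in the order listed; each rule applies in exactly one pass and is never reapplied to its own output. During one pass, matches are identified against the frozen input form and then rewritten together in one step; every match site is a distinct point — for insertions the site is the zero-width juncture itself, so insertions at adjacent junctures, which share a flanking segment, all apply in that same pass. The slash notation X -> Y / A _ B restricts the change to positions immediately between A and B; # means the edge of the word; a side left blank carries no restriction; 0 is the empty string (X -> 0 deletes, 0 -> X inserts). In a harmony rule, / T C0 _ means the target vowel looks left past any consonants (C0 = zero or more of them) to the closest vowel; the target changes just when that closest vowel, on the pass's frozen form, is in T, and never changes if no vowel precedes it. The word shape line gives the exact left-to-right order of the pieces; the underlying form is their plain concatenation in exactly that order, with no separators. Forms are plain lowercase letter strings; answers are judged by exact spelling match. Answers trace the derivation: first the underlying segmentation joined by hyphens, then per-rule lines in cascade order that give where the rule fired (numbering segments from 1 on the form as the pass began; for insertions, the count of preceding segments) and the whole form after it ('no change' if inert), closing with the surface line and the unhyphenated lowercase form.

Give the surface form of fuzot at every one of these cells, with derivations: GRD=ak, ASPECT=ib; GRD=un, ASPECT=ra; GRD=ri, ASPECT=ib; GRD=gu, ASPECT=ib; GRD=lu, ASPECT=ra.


cell GRD=ak, ASPECT=ib:
underlying: uf-fuzot-z
1. 0 -> e / C _ C: inserts after position(s) 2, 7: ufefuzotez
2. o -> e, u -> i / F C0 _: fires at position(s) 5: ufefizotez
surface: ufefizotez

cell GRD=un, ASPECT=ra:
underlying: rk-fuzot-a
1. 0 -> e / C _ C: inserts after position(s) 1, 2: rekefuzota
2. o -> e, u -> i / F C0 _: fires at position(s) 6: rekefizota
surface: rekefizota

cell GRD=ri, ASPECT=ib:
underlying: to-fuzot-z
1. 0 -> e / C _ C: inserts after position(s) 7: tofuzotez
2. o -> e, u -> i / F C0 _: no change
surface: tofuzotez

cell GRD=gu, ASPECT=ib:
underlying: me-fuzot-z
1. 0 -> e / C _ C: inserts after position(s) 7: mefuzotez
2. o -> e, u -> i / F C0 _: fires at position(s) 4: mefizotez
surface: mefizotez

cell GRD=lu, ASPECT=ra:
underlying: pe-fuzot-a
1. 0 -> e / C _ C: no change
2. o -> e, u -> i / F C0 _: fires at position(s) 4: pefizota
surface: pefizota


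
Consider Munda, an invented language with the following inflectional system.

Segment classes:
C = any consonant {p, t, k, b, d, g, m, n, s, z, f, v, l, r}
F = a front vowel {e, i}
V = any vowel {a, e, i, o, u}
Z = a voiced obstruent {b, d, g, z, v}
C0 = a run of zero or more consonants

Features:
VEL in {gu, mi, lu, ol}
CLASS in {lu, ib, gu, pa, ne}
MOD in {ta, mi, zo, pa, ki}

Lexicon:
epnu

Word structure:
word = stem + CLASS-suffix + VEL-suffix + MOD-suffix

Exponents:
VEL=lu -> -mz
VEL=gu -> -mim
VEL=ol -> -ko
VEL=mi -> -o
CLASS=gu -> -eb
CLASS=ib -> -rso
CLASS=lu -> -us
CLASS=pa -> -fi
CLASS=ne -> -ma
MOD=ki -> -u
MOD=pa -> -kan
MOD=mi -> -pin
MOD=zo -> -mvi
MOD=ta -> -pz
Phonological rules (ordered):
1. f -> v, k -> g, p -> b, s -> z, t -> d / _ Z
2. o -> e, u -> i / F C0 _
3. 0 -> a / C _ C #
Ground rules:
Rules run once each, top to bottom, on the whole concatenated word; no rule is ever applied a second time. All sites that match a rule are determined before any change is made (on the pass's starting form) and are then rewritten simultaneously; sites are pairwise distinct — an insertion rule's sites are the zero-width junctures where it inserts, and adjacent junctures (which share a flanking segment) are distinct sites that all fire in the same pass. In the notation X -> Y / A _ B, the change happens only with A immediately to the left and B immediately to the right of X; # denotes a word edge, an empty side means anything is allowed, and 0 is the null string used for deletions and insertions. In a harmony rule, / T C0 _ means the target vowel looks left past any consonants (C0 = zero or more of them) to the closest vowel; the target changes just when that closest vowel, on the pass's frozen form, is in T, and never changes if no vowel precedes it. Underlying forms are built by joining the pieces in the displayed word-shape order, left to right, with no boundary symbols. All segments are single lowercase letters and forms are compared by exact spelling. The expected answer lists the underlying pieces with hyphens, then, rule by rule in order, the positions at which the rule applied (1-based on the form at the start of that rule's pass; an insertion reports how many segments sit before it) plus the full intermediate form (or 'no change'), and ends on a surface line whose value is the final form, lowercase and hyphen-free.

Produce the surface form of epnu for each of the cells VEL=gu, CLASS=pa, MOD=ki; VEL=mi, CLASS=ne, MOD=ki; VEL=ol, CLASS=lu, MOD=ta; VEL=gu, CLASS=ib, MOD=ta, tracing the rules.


cell VEL=gu, CLASS=pa, MOD=ki:
underlying: epnu-fi-mim-u
1. f -> v, k -> g, p -> b, s -> z, t -> d / _ Z: no change
2. o -> e, u -> i / F C0 _: fires at position(s) 4, 10: epnifimimi
3. 0 -> a / C _ C #: no change
surface: epnifimimi

cell VEL=mi, CLASS=ne, MOD=ki:
underlying: epnu-ma-o-u
1. f -> v, k -> g, p -> b, s -> z, t -> d / _ Z: no change
2. o -> e, u -> i / F C0 _: fires at position(s) 4: epnimaou
3. 0 -> a / C _ C #: no change
surface: epnimaou

cell VEL=ol, CLASS=lu, MOD=ta:
underlying: epnu-us-ko-pz
1. f -> v, k -> g, p -> b, s -> z, t -> d / _ Z: fires at position(s) 9: epnuuskobz
2. o -> e, u -> i / F C0 _: fires at position(s) 4: epniuskobz
3. 0 -> a / C _ C #: inserts after position(s) 9: epniuskobaz
surface: epniuskobaz

cell VEL=gu, CLASS=ib, MOD=ta:
underlying: epnu-rso-mim-pz
1. f -> v, k -> g, p -> b, s -> z, t -> d / _ Z: fires at position(s) 11: epnursomimbz
2. o -> e, u -> i / F C0 _: fires at position(s) 4: epnirsomimbz
3. 0 -> a / C _ C #: inserts after position(s) 11: epnirsomimbaz
surface: epnirsomimbaz


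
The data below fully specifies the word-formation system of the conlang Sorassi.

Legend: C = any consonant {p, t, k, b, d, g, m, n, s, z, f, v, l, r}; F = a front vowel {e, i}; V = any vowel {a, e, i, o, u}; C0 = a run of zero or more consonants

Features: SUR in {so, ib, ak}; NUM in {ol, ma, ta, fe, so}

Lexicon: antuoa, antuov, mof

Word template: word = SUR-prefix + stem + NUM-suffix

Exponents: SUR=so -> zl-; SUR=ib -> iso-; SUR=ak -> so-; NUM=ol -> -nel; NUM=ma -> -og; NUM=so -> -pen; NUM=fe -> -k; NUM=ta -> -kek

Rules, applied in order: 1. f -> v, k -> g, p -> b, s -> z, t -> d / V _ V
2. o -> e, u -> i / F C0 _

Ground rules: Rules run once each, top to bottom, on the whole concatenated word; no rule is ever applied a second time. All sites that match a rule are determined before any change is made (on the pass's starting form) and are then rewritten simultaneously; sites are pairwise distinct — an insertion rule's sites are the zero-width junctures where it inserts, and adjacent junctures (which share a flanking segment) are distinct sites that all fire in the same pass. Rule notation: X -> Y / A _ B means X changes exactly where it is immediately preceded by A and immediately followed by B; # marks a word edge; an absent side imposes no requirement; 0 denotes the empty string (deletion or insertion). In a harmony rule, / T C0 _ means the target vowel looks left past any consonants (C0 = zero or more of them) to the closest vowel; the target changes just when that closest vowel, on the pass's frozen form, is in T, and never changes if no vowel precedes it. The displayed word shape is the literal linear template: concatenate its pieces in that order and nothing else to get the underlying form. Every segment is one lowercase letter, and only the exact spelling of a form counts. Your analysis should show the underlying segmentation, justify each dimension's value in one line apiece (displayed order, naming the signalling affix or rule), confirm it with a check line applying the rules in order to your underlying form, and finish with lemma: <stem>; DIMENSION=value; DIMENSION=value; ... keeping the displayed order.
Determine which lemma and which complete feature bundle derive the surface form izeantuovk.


underlying: iso-antuov-k
SUR=ib - signalled by the affix iso-
NUM=fe - signalled by the affix -k
check: isoantuovk -> izoantuovk -> izeantuovk
lemma: antuov; SUR=ib; NUM=fe
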